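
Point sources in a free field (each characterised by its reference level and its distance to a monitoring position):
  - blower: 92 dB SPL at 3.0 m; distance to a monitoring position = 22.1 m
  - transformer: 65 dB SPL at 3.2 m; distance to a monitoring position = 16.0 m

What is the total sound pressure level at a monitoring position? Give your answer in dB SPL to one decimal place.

Propagate each source to the receiver with L = L_ref − 20·log₁₀(r/r_ref), then add intensities.
blower: 92 − 20·log₁₀(22.1/3.0) = 92 − 17.35 = 74.65 dB SPL.
transformer: 65 − 20·log₁₀(16.0/3.2) = 65 − 13.98 = 51.02 dB SPL.
Σ 10^(L/10) = 2.933e+07 → L_total = 10·log₁₀(2.933e+07) = 74.67 dB SPL.

74.7 dB SPL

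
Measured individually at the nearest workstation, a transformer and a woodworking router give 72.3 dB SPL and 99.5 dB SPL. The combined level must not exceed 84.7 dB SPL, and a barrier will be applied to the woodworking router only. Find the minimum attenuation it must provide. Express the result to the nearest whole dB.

Fixed contribution from the other source: Σ 10^(L/10) = 10^(72.3/10) = 1.698e+07 (72.30 dB SPL).
To meet 84.7 dB SPL overall, the treated woodworking router may contribute at most 10^(84.7/10) − 1.698e+07 = 2.781e+08, i.e. 84.44 dB SPL.
Required insertion loss = 99.5 − 84.44 = 15.06 dB.

15 dB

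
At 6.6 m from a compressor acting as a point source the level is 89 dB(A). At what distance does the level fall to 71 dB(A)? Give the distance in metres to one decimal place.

For a point source L₁ − L₂ = 20·log₁₀(r₂/r₁), so r₂ = r₁·10^((L₁−L₂)/20).
r₂ = 6.6·10^((89−71)/20) = 6.6·10^(18.0/20) = 52.43 m.

52.4 m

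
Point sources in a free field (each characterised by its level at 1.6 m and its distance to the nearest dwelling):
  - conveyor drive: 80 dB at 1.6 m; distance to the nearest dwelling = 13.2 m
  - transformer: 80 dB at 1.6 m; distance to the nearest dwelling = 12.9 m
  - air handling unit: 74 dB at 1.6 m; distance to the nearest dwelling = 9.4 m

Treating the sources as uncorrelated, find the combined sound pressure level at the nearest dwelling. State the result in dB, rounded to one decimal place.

65.7 dB

First find each source's level at the receiver (point-source: −20·log₁₀(r/r_ref)), then combine on an intensity basis.
conveyor drive: 80 − 20·log₁₀(13.2/1.6) = 80 − 18.33 = 61.67 dB.
transformer: 80 − 20·log₁₀(12.9/1.6) = 80 − 18.13 = 61.87 dB.
air handling unit: 74 − 20·log₁₀(9.4/1.6) = 74 − 15.38 = 58.62 dB.
Σ 10^(L/10) = 3.735e+06 → L_total = 10·log₁₀(3.735e+06) = 65.72 dB.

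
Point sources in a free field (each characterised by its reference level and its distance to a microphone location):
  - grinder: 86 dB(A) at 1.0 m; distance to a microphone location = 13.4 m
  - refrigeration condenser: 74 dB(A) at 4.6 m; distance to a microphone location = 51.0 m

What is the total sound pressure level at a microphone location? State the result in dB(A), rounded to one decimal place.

63.8 dB(A)

Apply inverse-square spreading to bring every level to the receiver, then sum 10^(L/10).
grinder: 86 − 20·log₁₀(13.4/1.0) = 86 − 22.54 = 63.46 dB(A).
refrigeration condenser: 74 − 20·log₁₀(51.0/4.6) = 74 − 20.90 = 53.10 dB(A).
Σ 10^(L/10) = 2.421e+06 → L_total = 10·log₁₀(2.421e+06) = 63.84 dB(A).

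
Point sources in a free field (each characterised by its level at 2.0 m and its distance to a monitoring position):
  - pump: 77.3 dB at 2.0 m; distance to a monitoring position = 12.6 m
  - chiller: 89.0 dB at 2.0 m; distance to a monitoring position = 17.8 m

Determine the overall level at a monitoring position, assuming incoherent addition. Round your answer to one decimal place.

70.6 dB

First find each source's level at the receiver (point-source: −20·log₁₀(r/r_ref)), then combine on an intensity basis.
pump: 77.3 − 20·log₁₀(12.6/2.0) = 77.3 − 15.99 = 61.31 dB.
chiller: 89.0 − 20·log₁₀(17.8/2.0) = 89.0 − 18.99 = 70.01 dB.
Σ 10^(L/10) = 1.138e+07 → L_total = 10·log₁₀(1.138e+07) = 70.56 dB.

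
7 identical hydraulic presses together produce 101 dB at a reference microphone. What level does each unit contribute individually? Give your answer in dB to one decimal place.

92.5 dB

Dividing the total intensity by 7 lowers the level by 10·log₁₀ 7 = 8.451 dB: L₁ = 101 − 8.451.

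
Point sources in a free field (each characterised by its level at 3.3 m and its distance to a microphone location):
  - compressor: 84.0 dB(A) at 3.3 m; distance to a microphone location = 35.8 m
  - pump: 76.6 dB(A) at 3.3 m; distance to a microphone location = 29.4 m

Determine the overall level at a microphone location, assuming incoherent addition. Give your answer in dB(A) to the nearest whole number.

Apply inverse-square spreading to bring every level to the receiver, then sum 10^(L/10).
compressor: 84.0 − 20·log₁₀(35.8/3.3) = 84.0 − 20.71 = 63.29 dB(A).
pump: 76.6 − 20·log₁₀(29.4/3.3) = 76.6 − 19.00 = 57.60 dB(A).
Σ 10^(L/10) = 2.710e+06 → L_total = 10·log₁₀(2.710e+06) = 64.33 dB(A).

64 dB(A)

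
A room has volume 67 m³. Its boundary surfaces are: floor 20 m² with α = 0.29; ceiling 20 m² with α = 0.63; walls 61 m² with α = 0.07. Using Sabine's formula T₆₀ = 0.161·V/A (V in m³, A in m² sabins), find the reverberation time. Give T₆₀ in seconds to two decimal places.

Total absorption A = 20·0.29 + 20·0.63 + 61·0.07 = 22.67 m² sabins.
T₆₀ = 0.161 × 67 / 22.67 = 0.476 s.

0.48 s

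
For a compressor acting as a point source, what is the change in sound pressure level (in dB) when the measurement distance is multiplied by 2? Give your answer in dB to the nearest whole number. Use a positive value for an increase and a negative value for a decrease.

-6 dB

With spherical spreading the level changes by −20·log₁₀(r₂/r₁).
ΔL = −20·log₁₀(2) = -6.02 dB.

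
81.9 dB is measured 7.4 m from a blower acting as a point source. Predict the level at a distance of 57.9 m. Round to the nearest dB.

64 dB

Spherical spreading from a point source gives a 20·log₁₀(r₂/r₁) drop.
L₂ = 81.9 − 20·log₁₀(57.9/7.4) = 81.9 − 17.869 = 64.03 dB.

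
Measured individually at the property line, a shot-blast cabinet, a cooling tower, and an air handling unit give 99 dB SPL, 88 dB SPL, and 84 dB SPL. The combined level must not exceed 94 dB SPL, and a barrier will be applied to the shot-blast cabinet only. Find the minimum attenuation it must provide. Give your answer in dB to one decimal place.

The untreated sources together contribute 10^(88/10) + 10^(84/10) = 8.821e+08, i.e. 89.46 dB SPL.
To meet 94 dB SPL overall, the treated shot-blast cabinet may contribute at most 10^(94/10) − 8.821e+08 = 1.630e+09, i.e. 92.12 dB SPL.
Required insertion loss = 99 − 92.12 = 6.88 dB.

6.9 dB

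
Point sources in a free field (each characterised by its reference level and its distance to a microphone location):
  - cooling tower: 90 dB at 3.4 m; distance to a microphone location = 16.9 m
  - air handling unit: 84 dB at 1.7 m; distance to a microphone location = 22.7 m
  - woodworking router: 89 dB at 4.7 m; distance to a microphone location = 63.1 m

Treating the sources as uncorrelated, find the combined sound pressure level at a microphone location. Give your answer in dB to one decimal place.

First find each source's level at the receiver (point-source: −20·log₁₀(r/r_ref)), then combine on an intensity basis.
cooling tower: 90 − 20·log₁₀(16.9/3.4) = 90 − 13.93 = 76.07 dB.
air handling unit: 84 − 20·log₁₀(22.7/1.7) = 84 − 22.51 = 61.49 dB.
woodworking router: 89 − 20·log₁₀(63.1/4.7) = 89 − 22.56 = 66.44 dB.
Σ 10^(L/10) = 4.629e+07 → L_total = 10·log₁₀(4.629e+07) = 76.65 dB.

76.7 dB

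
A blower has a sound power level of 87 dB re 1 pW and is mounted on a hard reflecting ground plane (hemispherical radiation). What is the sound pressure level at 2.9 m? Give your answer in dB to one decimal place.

Free-field hemispherical radiation: L_p = L_w − 10·log₁₀(2π·r²), r = 2.9 m.
2π·r² = 52.84 m², 10·log₁₀ of that is 17.230 dB.
L_p = 87 − 17.230 = 69.77 dB.

69.8 dB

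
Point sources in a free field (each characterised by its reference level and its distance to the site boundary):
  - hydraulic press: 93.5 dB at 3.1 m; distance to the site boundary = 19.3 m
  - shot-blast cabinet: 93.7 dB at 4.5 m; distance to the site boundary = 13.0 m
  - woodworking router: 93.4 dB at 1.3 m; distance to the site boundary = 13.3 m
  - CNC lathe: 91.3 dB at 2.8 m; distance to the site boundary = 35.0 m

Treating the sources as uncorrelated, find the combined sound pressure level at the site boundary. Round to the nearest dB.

86 dB

First find each source's level at the receiver (point-source: −20·log₁₀(r/r_ref)), then combine on an intensity basis.
hydraulic press: 93.5 − 20·log₁₀(19.3/3.1) = 93.5 − 15.88 = 77.62 dB.
shot-blast cabinet: 93.7 − 20·log₁₀(13.0/4.5) = 93.7 − 9.21 = 84.49 dB.
woodworking router: 93.4 − 20·log₁₀(13.3/1.3) = 93.4 − 20.20 = 73.20 dB.
CNC lathe: 91.3 − 20·log₁₀(35.0/2.8) = 91.3 − 21.94 = 69.36 dB.
Σ 10^(L/10) = 3.682e+08 → L_total = 10·log₁₀(3.682e+08) = 85.66 dB.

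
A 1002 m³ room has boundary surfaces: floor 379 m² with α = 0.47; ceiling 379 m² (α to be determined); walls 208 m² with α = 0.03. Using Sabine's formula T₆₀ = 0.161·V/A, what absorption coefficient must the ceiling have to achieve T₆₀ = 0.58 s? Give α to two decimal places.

0.25

A = 0.161·V/T₆₀ = 0.161·1002/0.58 = 278.14 m² sabins.
Absorption from the other surfaces = 379·0.47 + 208·0.03 = 184.37 m², so the ceiling must supply 93.77 m² over 379 m².
α = 93.77/379 = 0.247.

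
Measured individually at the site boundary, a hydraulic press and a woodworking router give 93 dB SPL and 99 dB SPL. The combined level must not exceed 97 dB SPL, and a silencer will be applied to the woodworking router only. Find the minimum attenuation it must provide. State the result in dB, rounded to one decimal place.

Everything except the woodworking router sums to 10^(93/10) = 1.995e+09 in linear terms, 93.00 dB SPL.
The limit corresponds to 10^(97/10) = 5.012e+09; subtracting the fixed part leaves 3.017e+09 for the woodworking router, i.e. 94.80 dB SPL.
Required insertion loss = 99 − 94.80 = 4.20 dB.

4.2 dB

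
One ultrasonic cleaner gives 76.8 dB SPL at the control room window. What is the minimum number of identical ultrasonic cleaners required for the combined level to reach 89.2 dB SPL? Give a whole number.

18

Need L₁ + 10·log₁₀ N ≥ 89.2, i.e. log₁₀ N ≥ 1.24.
N ≥ 10^(12.4/10) = 17.378, so N = 18.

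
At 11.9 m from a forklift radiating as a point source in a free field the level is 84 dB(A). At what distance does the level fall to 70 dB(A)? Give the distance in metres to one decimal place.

For a point source L₁ − L₂ = 20·log₁₀(r₂/r₁), so r₂ = r₁·10^((L₁−L₂)/20).
r₂ = 11.9·10^((84−70)/20) = 11.9·10^(14.0/20) = 59.64 m.

59.6 m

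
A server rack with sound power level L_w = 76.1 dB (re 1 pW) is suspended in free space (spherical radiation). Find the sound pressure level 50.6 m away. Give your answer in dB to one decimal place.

31.0 dB

L_p = L_w − 10·log₁₀(4π·r²) with r = 50.6 m.
4π·r² = 3.217e+04 m², 10·log₁₀ of that is 45.075 dB.
L_p = 76.1 − 45.075 = 31.02 dB.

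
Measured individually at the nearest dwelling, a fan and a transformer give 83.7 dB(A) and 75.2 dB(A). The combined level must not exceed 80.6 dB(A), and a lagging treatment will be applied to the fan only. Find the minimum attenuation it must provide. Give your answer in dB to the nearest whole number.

Everything except the fan sums to 10^(75.2/10) = 3.311e+07 in linear terms, 75.20 dB(A).
To meet 80.6 dB(A) overall, the treated fan may contribute at most 10^(80.6/10) − 3.311e+07 = 8.170e+07, i.e. 79.12 dB(A).
So the fan must be reduced from 83.7 to 79.12 dB(A): IL = 4.58 dB.

5 dB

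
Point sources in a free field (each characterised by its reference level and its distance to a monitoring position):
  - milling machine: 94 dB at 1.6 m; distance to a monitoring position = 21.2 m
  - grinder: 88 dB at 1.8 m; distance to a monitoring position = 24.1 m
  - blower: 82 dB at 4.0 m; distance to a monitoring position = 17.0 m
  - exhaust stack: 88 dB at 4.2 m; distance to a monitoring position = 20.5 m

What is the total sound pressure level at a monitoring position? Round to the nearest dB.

Propagate each source to the receiver with L = L_ref − 20·log₁₀(r/r_ref), then add intensities.
milling machine: 94 − 20·log₁₀(21.2/1.6) = 94 − 22.44 = 71.56 dB.
grinder: 88 − 20·log₁₀(24.1/1.8) = 88 − 22.53 = 65.47 dB.
blower: 82 − 20·log₁₀(17.0/4.0) = 82 − 12.57 = 69.43 dB.
exhaust stack: 88 − 20·log₁₀(20.5/4.2) = 88 − 13.77 = 74.23 dB.
Σ 10^(L/10) = 5.309e+07 → L_total = 10·log₁₀(5.309e+07) = 77.25 dB.

77 dB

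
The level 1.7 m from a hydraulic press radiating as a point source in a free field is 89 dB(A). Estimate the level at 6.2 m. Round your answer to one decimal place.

Spherical spreading from a point source gives a 20·log₁₀(r₂/r₁) drop.
L₂ = 89 − 20·log₁₀(6.2/1.7) = 89 − 11.239 = 77.76 dB(A).

77.8 dB(A)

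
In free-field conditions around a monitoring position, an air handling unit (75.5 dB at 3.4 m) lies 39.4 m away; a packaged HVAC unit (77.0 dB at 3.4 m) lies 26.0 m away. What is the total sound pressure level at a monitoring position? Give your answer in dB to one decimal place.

Apply inverse-square spreading to bring every level to the receiver, then sum 10^(L/10).
air handling unit: 75.5 − 20·log₁₀(39.4/3.4) = 75.5 − 21.28 = 54.22 dB.
packaged HVAC unit: 77.0 − 20·log₁₀(26.0/3.4) = 77.0 − 17.67 = 59.33 dB.
Σ 10^(L/10) = 1.121e+06 → L_total = 10·log₁₀(1.121e+06) = 60.50 dB.

60.5 dB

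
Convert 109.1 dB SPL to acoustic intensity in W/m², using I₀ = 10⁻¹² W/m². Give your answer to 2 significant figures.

L = 10·log₁₀(I/I₀) ⇒ I = I₀·10^(L/10) = 10⁻¹² × 10^10.91.

0.081 W/m²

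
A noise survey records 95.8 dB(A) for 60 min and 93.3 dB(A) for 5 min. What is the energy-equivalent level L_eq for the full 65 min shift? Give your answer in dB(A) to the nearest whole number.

96 dB(A)

Weight each interval's intensity by its duration and average over T = 65 min:
Σ tᵢ·10^(Lᵢ/10) = 60·10^(95.8/10) + 5·10^(93.3/10) = 2.388e+11.
L_eq = 10·log₁₀(2.388e+11/65) = 95.65 dB(A).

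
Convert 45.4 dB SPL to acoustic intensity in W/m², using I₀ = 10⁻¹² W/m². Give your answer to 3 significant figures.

3.47e-08 W/m²

L = 10·log₁₀(I/I₀) ⇒ I = I₀·10^(L/10) = 10⁻¹² × 10^4.54.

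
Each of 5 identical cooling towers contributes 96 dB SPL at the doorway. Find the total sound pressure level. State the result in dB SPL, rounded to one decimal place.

103.0 dB SPL

With 5 equal, uncorrelated contributions the intensity is 5× that of one unit, giving a rise of 10·log₁₀ 5.
L_total = 96 + 10·log₁₀(5) = 96 + 6.990 = 102.99 dB SPL.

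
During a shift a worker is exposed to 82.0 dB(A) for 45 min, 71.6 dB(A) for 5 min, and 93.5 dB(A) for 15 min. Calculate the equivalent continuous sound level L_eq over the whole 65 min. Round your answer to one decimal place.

88.0 dB(A)

Weight each interval's intensity by its duration and average over T = 65 min:
Σ tᵢ·10^(Lᵢ/10) = 45·10^(82.0/10) + 5·10^(71.6/10) + 15·10^(93.5/10) = 4.079e+10.
L_eq = 10·log₁₀(4.079e+10/65) = 87.98 dB(A).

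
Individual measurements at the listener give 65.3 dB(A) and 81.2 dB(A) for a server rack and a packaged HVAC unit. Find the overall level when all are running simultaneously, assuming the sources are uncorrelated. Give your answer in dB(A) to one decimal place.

Incoherent sources combine by intensity addition: L_total = 10·log₁₀(Σ 10^(L_i/10)).
Σ 10^(L/10) = 10^(65.3/10) + 10^(81.2/10) = 1.352e+08.
L_total = 10·log₁₀(1.352e+08) = 81.31 dB(A).

81.3 dB(A)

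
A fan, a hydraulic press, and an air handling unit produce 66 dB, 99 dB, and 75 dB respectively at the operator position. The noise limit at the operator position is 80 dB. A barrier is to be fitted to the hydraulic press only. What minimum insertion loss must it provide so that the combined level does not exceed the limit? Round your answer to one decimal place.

20.9 dB

Fixed contribution from the other sources: Σ 10^(L/10) = 10^(66/10) + 10^(75/10) = 3.560e+07 (75.51 dB).
The limit corresponds to 10^(80/10) = 1.000e+08; subtracting the fixed part leaves 6.440e+07 for the hydraulic press, i.e. 78.09 dB.
Required insertion loss = 99 − 78.09 = 20.91 dB.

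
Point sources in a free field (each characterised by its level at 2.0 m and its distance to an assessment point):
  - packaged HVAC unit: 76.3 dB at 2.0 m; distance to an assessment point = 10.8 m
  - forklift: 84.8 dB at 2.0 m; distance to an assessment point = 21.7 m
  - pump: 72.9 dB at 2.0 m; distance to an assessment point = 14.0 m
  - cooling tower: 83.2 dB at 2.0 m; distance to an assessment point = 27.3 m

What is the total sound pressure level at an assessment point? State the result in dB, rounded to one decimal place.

First find each source's level at the receiver (point-source: −20·log₁₀(r/r_ref)), then combine on an intensity basis.
packaged HVAC unit: 76.3 − 20·log₁₀(10.8/2.0) = 76.3 − 14.65 = 61.65 dB.
forklift: 84.8 − 20·log₁₀(21.7/2.0) = 84.8 − 20.71 = 64.09 dB.
pump: 72.9 − 20·log₁₀(14.0/2.0) = 72.9 − 16.90 = 56.00 dB.
cooling tower: 83.2 − 20·log₁₀(27.3/2.0) = 83.2 − 22.70 = 60.50 dB.
Σ 10^(L/10) = 5.547e+06 → L_total = 10·log₁₀(5.547e+06) = 67.44 dB.

67.4 dB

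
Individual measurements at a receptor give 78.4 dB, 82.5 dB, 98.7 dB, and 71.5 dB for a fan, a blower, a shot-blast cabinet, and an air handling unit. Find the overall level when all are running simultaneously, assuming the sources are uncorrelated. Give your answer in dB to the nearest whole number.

Incoherent sources combine by intensity addition: L_total = 10·log₁₀(Σ 10^(L_i/10)).
Σ 10^(L/10) = 10^(78.4/10) + 10^(82.5/10) + 10^(98.7/10) + 10^(71.5/10) = 7.674e+09.
L_total = 10·log₁₀(7.674e+09) = 98.85 dB.

99 dB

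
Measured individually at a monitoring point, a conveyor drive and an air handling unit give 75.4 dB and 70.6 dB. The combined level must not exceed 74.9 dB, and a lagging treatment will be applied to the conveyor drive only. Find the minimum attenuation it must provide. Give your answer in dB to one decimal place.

2.5 dB

Everything except the conveyor drive sums to 10^(70.6/10) = 1.148e+07 in linear terms, 70.60 dB.
To meet 74.9 dB overall, the treated conveyor drive may contribute at most 10^(74.9/10) − 1.148e+07 = 1.942e+07, i.e. 72.88 dB.
So the conveyor drive must be reduced from 75.4 to 72.88 dB: IL = 2.52 dB.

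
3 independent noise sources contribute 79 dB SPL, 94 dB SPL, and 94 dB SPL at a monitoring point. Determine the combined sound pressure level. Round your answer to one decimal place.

Incoherent sources combine by intensity addition: L_total = 10·log₁₀(Σ 10^(L_i/10)).
Σ 10^(L/10) = 10^(79/10) + 10^(94/10) + 10^(94/10) = 5.103e+09.
L_total = 10·log₁₀(5.103e+09) = 97.08 dB SPL.

97.1 dB SPL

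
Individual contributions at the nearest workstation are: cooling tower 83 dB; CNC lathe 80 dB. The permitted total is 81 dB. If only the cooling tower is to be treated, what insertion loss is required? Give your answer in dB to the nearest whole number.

The untreated sources together contribute 10^(80/10) = 1.000e+08, i.e. 80.00 dB.
To meet 81 dB overall, the treated cooling tower may contribute at most 10^(81/10) − 1.000e+08 = 2.589e+07, i.e. 74.13 dB.
Required insertion loss = 83 − 74.13 = 8.87 dB.

9 dB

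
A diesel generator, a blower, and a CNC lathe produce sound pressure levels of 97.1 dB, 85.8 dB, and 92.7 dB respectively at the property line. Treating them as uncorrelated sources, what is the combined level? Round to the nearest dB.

For uncorrelated sources the intensities add, so convert each level to linear form, sum, and take 10·log₁₀ of the total.
Σ 10^(L/10) = 10^(97.1/10) + 10^(85.8/10) + 10^(92.7/10) = 7.371e+09.
L_total = 10·log₁₀(7.371e+09) = 98.68 dB.

99 dB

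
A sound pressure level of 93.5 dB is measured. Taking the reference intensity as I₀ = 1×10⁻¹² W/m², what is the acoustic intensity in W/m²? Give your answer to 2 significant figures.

I/I₀ = 10^(93.5/10) = 2.239e+09, so I = 2.239e+09 × 10⁻¹² W/m².

0.0022 W/m²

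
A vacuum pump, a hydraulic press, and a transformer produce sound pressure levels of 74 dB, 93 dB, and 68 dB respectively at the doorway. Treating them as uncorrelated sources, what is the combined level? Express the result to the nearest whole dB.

Incoherent sources combine by intensity addition: L_total = 10·log₁₀(Σ 10^(L_i/10)).
Σ 10^(L/10) = 10^(74/10) + 10^(93/10) + 10^(68/10) = 2.027e+09.
L_total = 10·log₁₀(2.027e+09) = 93.07 dB.

93 dB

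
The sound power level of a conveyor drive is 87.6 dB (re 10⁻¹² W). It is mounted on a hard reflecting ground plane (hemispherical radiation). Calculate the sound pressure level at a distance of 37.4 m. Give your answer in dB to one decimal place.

The power spreads over a hemisphere of area 2π·r², so L_p = L_w − 10·log₁₀(2π·r²).
2π·r² = 8789 m², 10·log₁₀ of that is 39.439 dB.
L_p = 87.6 − 39.439 = 48.16 dB.

48.2 dB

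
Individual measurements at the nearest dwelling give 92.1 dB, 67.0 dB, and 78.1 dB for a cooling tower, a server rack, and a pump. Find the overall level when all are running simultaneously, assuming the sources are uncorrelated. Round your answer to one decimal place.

Incoherent sources combine by intensity addition: L_total = 10·log₁₀(Σ 10^(L_i/10)).
Σ 10^(L/10) = 10^(92.1/10) + 10^(67.0/10) + 10^(78.1/10) = 1.691e+09.
L_total = 10·log₁₀(1.691e+09) = 92.28 dB.

92.3 dB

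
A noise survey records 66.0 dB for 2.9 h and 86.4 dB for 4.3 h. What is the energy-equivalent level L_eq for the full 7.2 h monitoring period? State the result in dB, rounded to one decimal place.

L_eq = 10·log₁₀[(1/T)·Σ tᵢ·10^(Lᵢ/10)] with T = 7.2 h.
Σ tᵢ·10^(Lᵢ/10) = 2.9·10^(66.0/10) + 4.3·10^(86.4/10) = 1.889e+09.
L_eq = 10·log₁₀(1.889e+09/7.2) = 84.19 dB.

84.2 dB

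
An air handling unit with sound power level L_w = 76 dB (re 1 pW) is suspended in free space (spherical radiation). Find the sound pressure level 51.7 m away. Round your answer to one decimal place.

30.7 dB

Free-field spherical radiation: L_p = L_w − 10·log₁₀(4π·r²), r = 51.7 m.
4π·r² = 3.359e+04 m², 10·log₁₀ of that is 45.262 dB.
L_p = 76 − 45.262 = 30.74 dB.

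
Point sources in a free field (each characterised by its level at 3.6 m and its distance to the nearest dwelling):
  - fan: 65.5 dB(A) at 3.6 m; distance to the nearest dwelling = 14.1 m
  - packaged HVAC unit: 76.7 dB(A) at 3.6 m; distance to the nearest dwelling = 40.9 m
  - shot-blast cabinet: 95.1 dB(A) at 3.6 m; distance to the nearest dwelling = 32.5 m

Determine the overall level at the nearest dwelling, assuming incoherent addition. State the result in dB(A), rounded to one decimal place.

76.1 dB(A)

Propagate each source to the receiver with L = L_ref − 20·log₁₀(r/r_ref), then add intensities.
fan: 65.5 − 20·log₁₀(14.1/3.6) = 65.5 − 11.86 = 53.64 dB(A).
packaged HVAC unit: 76.7 − 20·log₁₀(40.9/3.6) = 76.7 − 21.11 = 55.59 dB(A).
shot-blast cabinet: 95.1 − 20·log₁₀(32.5/3.6) = 95.1 − 19.11 = 75.99 dB(A).
Σ 10^(L/10) = 4.030e+07 → L_total = 10·log₁₀(4.030e+07) = 76.05 dB(A).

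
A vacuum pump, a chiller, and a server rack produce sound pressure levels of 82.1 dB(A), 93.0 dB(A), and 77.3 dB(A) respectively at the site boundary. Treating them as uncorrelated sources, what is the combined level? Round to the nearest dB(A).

For uncorrelated sources the intensities add, so convert each level to linear form, sum, and take 10·log₁₀ of the total.
Σ 10^(L/10) = 10^(82.1/10) + 10^(93.0/10) + 10^(77.3/10) = 2.211e+09.
L_total = 10·log₁₀(2.211e+09) = 93.45 dB(A).

93 dB(A)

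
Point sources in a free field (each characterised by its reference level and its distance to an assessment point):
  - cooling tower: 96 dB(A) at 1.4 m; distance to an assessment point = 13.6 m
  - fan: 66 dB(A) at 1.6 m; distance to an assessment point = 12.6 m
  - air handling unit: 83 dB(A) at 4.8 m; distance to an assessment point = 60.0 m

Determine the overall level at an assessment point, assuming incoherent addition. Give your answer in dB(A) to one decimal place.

76.4 dB(A)

First find each source's level at the receiver (point-source: −20·log₁₀(r/r_ref)), then combine on an intensity basis.
cooling tower: 96 − 20·log₁₀(13.6/1.4) = 96 − 19.75 = 76.25 dB(A).
fan: 66 − 20·log₁₀(12.6/1.6) = 66 − 17.93 = 48.07 dB(A).
air handling unit: 83 − 20·log₁₀(60.0/4.8) = 83 − 21.94 = 61.06 dB(A).
Σ 10^(L/10) = 4.353e+07 → L_total = 10·log₁₀(4.353e+07) = 76.39 dB(A).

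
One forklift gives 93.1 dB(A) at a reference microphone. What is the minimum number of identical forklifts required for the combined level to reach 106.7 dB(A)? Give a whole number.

23

Need L₁ + 10·log₁₀ N ≥ 106.7, i.e. log₁₀ N ≥ 1.36.
N ≥ 10^(13.6/10) = 22.909, so N = 23.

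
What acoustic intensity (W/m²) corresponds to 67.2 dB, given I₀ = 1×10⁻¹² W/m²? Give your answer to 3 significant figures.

I = I₀·10^(L/10) = 10⁻¹² × 10^(67.2/10) = 10^(-5.280).

5.25e-06 W/m²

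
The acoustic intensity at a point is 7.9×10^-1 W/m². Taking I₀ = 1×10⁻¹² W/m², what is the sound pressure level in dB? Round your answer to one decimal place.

Dividing by I₀ shifts the exponent by 12: I/I₀ = 7.9×10^11.
L = 10·(0.8976 + 11) = 118.98 dB.

119.0 dB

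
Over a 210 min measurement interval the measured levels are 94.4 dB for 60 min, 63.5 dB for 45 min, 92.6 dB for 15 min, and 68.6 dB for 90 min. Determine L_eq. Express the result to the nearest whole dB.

90 dB

L_eq = 10·log₁₀[(1/T)·Σ tᵢ·10^(Lᵢ/10)] with T = 210 min.
Σ tᵢ·10^(Lᵢ/10) = 60·10^(94.4/10) + 45·10^(63.5/10) + 15·10^(92.6/10) + 90·10^(68.6/10) = 1.933e+11.
L_eq = 10·log₁₀(1.933e+11/210) = 89.64 dB.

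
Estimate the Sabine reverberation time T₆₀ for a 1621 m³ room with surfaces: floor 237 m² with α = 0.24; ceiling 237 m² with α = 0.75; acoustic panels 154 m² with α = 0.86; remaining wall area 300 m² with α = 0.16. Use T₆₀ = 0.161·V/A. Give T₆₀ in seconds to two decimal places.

Total absorption A = 237·0.24 + 237·0.75 + 154·0.86 + 300·0.16 = 415.07 m² sabins.
T₆₀ = 0.161 × 1621 / 415.07 = 0.629 s.

0.63 s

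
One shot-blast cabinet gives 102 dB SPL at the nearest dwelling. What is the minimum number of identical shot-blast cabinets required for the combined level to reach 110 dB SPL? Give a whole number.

7

Need L₁ + 10·log₁₀ N ≥ 110, i.e. log₁₀ N ≥ 0.80.
N ≥ 10^(8.0/10) = 6.310, so N = 7.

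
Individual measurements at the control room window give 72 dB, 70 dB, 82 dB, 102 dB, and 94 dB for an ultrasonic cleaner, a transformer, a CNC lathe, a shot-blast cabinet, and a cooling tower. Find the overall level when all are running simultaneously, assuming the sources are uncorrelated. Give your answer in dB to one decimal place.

102.7 dB

Incoherent sources combine by intensity addition: L_total = 10·log₁₀(Σ 10^(L_i/10)).
Σ 10^(L/10) = 10^(72/10) + 10^(70/10) + 10^(82/10) + 10^(102/10) + 10^(94/10) = 1.855e+10.
L_total = 10·log₁₀(1.855e+10) = 102.68 dB.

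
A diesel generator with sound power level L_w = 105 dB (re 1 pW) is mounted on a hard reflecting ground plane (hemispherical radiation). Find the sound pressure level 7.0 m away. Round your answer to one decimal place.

80.1 dB

L_p = L_w − 10·log₁₀(2π·r²) with r = 7.0 m.
2π·r² = 307.9 m², 10·log₁₀ of that is 24.884 dB.
L_p = 105 − 24.884 = 80.12 dB.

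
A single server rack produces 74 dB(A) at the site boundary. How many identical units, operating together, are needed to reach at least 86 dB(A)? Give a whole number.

N identical sources give L₁ + 10·log₁₀ N, so require 10·log₁₀ N ≥ 86 − 74 = 12.0 dB.
N ≥ 10^(12.0/10) = 15.849, so N = 16.

16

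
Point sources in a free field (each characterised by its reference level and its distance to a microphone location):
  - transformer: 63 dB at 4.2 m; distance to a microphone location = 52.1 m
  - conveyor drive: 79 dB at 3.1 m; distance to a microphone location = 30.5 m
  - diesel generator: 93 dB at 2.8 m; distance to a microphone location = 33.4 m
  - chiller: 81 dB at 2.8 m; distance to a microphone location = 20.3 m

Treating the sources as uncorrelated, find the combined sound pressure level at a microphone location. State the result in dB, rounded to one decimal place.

72.4 dB

Apply inverse-square spreading to bring every level to the receiver, then sum 10^(L/10).
transformer: 63 − 20·log₁₀(52.1/4.2) = 63 − 21.87 = 41.13 dB.
conveyor drive: 79 − 20·log₁₀(30.5/3.1) = 79 − 19.86 = 59.14 dB.
diesel generator: 93 − 20·log₁₀(33.4/2.8) = 93 − 21.53 = 71.47 dB.
chiller: 81 − 20·log₁₀(20.3/2.8) = 81 − 17.21 = 63.79 dB.
Σ 10^(L/10) = 1.725e+07 → L_total = 10·log₁₀(1.725e+07) = 72.37 dB.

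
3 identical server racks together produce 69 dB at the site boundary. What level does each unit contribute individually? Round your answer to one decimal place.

Dividing the total intensity by 3 lowers the level by 10·log₁₀ 3 = 4.771 dB: L₁ = 69 − 4.771.

64.2 dB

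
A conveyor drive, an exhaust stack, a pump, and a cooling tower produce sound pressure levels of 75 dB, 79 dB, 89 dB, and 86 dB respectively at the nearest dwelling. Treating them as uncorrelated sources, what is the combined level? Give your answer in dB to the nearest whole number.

Incoherent sources combine by intensity addition: L_total = 10·log₁₀(Σ 10^(L_i/10)).
Σ 10^(L/10) = 10^(75/10) + 10^(79/10) + 10^(89/10) + 10^(86/10) = 1.303e+09.
L_total = 10·log₁₀(1.303e+09) = 91.15 dB.

91 dB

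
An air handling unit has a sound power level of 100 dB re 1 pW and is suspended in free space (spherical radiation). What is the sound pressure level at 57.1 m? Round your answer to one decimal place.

The power spreads over a sphere of area 4π·r², so L_p = L_w − 10·log₁₀(4π·r²).
4π·r² = 4.097e+04 m², 10·log₁₀ of that is 46.125 dB.
L_p = 100 − 46.125 = 53.88 dB.

53.9 dB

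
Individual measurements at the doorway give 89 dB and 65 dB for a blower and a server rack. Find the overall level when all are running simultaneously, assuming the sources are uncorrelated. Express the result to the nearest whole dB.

For uncorrelated sources the intensities add, so convert each level to linear form, sum, and take 10·log₁₀ of the total.
Σ 10^(L/10) = 10^(89/10) + 10^(65/10) = 7.975e+08.
L_total = 10·log₁₀(7.975e+08) = 89.02 dB.

89 dB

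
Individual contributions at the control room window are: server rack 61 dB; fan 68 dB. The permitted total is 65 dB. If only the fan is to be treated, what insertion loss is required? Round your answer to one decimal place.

Everything except the fan sums to 10^(61/10) = 1.259e+06 in linear terms, 61.00 dB.
To meet 65 dB overall, the treated fan may contribute at most 10^(65/10) − 1.259e+06 = 1.903e+06, i.e. 62.80 dB.
So the fan must be reduced from 68 to 62.80 dB: IL = 5.20 dB.

5.2 dB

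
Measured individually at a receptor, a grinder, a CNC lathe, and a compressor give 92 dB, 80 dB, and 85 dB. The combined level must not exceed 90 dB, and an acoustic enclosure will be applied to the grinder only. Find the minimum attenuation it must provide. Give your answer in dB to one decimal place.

4.3 dB

The untreated sources together contribute 10^(80/10) + 10^(85/10) = 4.162e+08, i.e. 86.19 dB.
To meet 90 dB overall, the treated grinder may contribute at most 10^(90/10) − 4.162e+08 = 5.838e+08, i.e. 87.66 dB.
Required insertion loss = 92 − 87.66 = 4.34 dB.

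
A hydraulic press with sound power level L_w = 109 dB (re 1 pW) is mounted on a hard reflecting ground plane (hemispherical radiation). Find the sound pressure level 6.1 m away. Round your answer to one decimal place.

L_p = L_w − 10·log₁₀(2π·r²) with r = 6.1 m.
2π·r² = 233.8 m², 10·log₁₀ of that is 23.688 dB.
L_p = 109 − 23.688 = 85.31 dB.

85.3 dB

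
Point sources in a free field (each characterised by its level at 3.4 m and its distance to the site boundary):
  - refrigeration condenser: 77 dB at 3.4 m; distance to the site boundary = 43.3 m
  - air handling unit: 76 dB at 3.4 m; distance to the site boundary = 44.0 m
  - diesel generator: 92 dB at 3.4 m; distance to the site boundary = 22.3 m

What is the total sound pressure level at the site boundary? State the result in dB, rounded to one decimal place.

Propagate each source to the receiver with L = L_ref − 20·log₁₀(r/r_ref), then add intensities.
refrigeration condenser: 77 − 20·log₁₀(43.3/3.4) = 77 − 22.10 = 54.90 dB.
air handling unit: 76 − 20·log₁₀(44.0/3.4) = 76 − 22.24 = 53.76 dB.
diesel generator: 92 − 20·log₁₀(22.3/3.4) = 92 − 16.34 = 75.66 dB.
Σ 10^(L/10) = 3.739e+07 → L_total = 10·log₁₀(3.739e+07) = 75.73 dB.

75.7 dB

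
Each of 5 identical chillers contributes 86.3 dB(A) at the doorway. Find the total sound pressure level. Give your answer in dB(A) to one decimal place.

With 5 equal, uncorrelated contributions the intensity is 5× that of one unit, giving a rise of 10·log₁₀ 5.
L_total = 86.3 + 10·log₁₀(5) = 86.3 + 6.990 = 93.29 dB(A).

93.3 dB(A)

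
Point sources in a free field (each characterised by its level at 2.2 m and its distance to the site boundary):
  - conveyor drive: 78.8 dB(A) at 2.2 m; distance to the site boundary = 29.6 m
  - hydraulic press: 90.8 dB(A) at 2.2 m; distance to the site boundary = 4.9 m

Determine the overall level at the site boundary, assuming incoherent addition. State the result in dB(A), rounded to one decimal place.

83.9 dB(A)

Apply inverse-square spreading to bring every level to the receiver, then sum 10^(L/10).
conveyor drive: 78.8 − 20·log₁₀(29.6/2.2) = 78.8 − 22.58 = 56.22 dB(A).
hydraulic press: 90.8 − 20·log₁₀(4.9/2.2) = 90.8 − 6.96 = 83.84 dB(A).
Σ 10^(L/10) = 2.428e+08 → L_total = 10·log₁₀(2.428e+08) = 83.85 dB(A).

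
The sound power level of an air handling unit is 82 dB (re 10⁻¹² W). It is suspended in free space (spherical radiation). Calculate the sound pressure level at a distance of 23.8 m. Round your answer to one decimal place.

L_p = L_w − 10·log₁₀(4π·r²) with r = 23.8 m.
4π·r² = 7118 m², 10·log₁₀ of that is 38.524 dB.
L_p = 82 − 38.524 = 43.48 dB.

43.5 dB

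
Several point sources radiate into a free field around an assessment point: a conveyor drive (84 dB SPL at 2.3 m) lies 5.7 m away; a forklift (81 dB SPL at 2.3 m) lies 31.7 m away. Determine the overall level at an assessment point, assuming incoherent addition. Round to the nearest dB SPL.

76 dB SPL

Apply inverse-square spreading to bring every level to the receiver, then sum 10^(L/10).
conveyor drive: 84 − 20·log₁₀(5.7/2.3) = 84 − 7.88 = 76.12 dB SPL.
forklift: 81 − 20·log₁₀(31.7/2.3) = 81 − 22.79 = 58.21 dB SPL.
Σ 10^(L/10) = 4.156e+07 → L_total = 10·log₁₀(4.156e+07) = 76.19 dB SPL.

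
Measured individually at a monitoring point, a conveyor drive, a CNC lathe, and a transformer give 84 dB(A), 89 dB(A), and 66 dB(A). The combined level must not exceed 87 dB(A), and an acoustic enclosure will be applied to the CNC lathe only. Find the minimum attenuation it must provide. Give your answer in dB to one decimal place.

The untreated sources together contribute 10^(84/10) + 10^(66/10) = 2.552e+08, i.e. 84.07 dB(A).
The limit corresponds to 10^(87/10) = 5.012e+08; subtracting the fixed part leaves 2.460e+08 for the CNC lathe, i.e. 83.91 dB(A).
So the CNC lathe must be reduced from 89 to 83.91 dB(A): IL = 5.09 dB.

5.1 dB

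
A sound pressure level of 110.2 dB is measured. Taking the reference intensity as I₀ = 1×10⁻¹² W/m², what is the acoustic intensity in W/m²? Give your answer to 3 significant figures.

L = 10·log₁₀(I/I₀) ⇒ I = I₀·10^(L/10) = 10⁻¹² × 10^11.02.

0.105 W/m²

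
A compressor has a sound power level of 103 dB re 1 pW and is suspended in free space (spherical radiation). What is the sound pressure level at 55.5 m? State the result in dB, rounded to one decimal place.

57.1 dB

The power spreads over a sphere of area 4π·r², so L_p = L_w − 10·log₁₀(4π·r²).
4π·r² = 3.871e+04 m², 10·log₁₀ of that is 45.878 dB.
L_p = 103 − 45.878 = 57.12 dB.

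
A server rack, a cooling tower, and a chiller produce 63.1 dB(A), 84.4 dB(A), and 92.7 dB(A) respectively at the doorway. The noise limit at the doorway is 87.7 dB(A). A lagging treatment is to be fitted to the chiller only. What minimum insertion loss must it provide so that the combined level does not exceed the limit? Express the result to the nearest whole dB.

Fixed contribution from the other sources: Σ 10^(L/10) = 10^(63.1/10) + 10^(84.4/10) = 2.775e+08 (84.43 dB(A)).
The limit corresponds to 10^(87.7/10) = 5.888e+08; subtracting the fixed part leaves 3.114e+08 for the chiller, i.e. 84.93 dB(A).
So the chiller must be reduced from 92.7 to 84.93 dB(A): IL = 7.77 dB.

8 dB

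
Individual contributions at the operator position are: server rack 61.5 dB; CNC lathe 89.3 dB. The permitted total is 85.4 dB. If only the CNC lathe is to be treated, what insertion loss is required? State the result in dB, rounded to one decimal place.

Fixed contribution from the other source: Σ 10^(L/10) = 10^(61.5/10) = 1.413e+06 (61.50 dB).
To meet 85.4 dB overall, the treated CNC lathe may contribute at most 10^(85.4/10) − 1.413e+06 = 3.453e+08, i.e. 85.38 dB.
So the CNC lathe must be reduced from 89.3 to 85.38 dB: IL = 3.92 dB.

3.9 dB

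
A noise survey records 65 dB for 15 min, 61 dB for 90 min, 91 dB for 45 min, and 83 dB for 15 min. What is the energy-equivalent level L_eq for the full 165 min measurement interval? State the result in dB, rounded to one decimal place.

85.6 dB

Weight each interval's intensity by its duration and average over T = 165 min:
Σ tᵢ·10^(Lᵢ/10) = 15·10^(65/10) + 90·10^(61/10) + 45·10^(91/10) + 15·10^(83/10) = 5.981e+10.
L_eq = 10·log₁₀(5.981e+10/165) = 85.59 dB.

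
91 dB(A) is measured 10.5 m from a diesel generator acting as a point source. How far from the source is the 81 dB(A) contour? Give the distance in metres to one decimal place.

33.2 m

Point-source spreading drops the level by 20·log₁₀(r₂/r₁); inverting, r₂/r₁ = 10^(ΔL/20).
r₂ = 10.5·10^((91−81)/20) = 10.5·10^(10.0/20) = 33.20 m.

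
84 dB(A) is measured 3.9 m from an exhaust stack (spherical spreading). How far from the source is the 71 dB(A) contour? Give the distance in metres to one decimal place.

For a point source L₁ − L₂ = 20·log₁₀(r₂/r₁), so r₂ = r₁·10^((L₁−L₂)/20).
r₂ = 3.9·10^((84−71)/20) = 3.9·10^(13.0/20) = 17.42 m.

17.4 m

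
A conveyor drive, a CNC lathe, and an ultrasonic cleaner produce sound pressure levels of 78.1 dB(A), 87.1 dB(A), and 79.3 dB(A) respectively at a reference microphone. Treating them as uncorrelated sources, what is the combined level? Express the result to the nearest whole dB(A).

88 dB(A)

For uncorrelated sources the intensities add, so convert each level to linear form, sum, and take 10·log₁₀ of the total.
Σ 10^(L/10) = 10^(78.1/10) + 10^(87.1/10) + 10^(79.3/10) = 6.625e+08.
L_total = 10·log₁₀(6.625e+08) = 88.21 dB(A).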